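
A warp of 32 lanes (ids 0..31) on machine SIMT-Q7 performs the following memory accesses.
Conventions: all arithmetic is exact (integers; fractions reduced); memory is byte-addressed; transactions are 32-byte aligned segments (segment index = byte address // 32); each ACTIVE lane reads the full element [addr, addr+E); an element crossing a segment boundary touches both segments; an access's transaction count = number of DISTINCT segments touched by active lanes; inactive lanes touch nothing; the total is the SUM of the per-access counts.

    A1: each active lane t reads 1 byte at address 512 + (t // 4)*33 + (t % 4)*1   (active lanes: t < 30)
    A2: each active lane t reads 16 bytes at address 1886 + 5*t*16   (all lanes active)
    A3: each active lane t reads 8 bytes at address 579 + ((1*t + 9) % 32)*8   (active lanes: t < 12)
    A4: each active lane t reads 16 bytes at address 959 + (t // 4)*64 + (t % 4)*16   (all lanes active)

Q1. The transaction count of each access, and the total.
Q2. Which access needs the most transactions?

A1: 8 transactions
A2: 48 transactions
A3: 4 transactions
A4: 17 transactions

Answer: 8,48,4,17; total 77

Answer: A2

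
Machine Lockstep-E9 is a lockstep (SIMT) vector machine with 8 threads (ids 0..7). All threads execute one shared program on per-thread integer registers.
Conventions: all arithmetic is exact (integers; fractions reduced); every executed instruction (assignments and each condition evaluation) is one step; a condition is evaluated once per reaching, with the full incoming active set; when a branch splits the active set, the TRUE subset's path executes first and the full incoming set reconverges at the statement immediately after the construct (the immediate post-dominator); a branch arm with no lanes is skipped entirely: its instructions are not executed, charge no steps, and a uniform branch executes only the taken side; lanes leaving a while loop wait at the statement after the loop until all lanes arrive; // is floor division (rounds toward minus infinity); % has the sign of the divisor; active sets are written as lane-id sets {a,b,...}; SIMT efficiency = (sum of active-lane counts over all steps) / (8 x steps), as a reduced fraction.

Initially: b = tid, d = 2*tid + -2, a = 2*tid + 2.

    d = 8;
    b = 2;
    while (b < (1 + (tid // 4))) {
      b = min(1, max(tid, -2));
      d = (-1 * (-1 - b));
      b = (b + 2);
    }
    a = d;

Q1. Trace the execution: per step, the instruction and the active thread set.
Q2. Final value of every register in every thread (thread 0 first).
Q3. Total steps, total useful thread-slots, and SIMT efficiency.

step 0: d <- 8                       {0,1,2,3,4,5,6,7}
step 1: b <- 2                       {0,1,2,3,4,5,6,7}
step 2: eval (b < (1 + (tid // 4)))  {0,1,2,3,4,5,6,7}
step 3: a <- d                       {0,1,2,3,4,5,6,7}

Answer: 4 steps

b: 2,2,2,2,2,2,2,2
d: 8,8,8,8,8,8,8,8
a: 8,8,8,8,8,8,8,8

steps = 4; useful = 32; efficiency = 32/32 = 1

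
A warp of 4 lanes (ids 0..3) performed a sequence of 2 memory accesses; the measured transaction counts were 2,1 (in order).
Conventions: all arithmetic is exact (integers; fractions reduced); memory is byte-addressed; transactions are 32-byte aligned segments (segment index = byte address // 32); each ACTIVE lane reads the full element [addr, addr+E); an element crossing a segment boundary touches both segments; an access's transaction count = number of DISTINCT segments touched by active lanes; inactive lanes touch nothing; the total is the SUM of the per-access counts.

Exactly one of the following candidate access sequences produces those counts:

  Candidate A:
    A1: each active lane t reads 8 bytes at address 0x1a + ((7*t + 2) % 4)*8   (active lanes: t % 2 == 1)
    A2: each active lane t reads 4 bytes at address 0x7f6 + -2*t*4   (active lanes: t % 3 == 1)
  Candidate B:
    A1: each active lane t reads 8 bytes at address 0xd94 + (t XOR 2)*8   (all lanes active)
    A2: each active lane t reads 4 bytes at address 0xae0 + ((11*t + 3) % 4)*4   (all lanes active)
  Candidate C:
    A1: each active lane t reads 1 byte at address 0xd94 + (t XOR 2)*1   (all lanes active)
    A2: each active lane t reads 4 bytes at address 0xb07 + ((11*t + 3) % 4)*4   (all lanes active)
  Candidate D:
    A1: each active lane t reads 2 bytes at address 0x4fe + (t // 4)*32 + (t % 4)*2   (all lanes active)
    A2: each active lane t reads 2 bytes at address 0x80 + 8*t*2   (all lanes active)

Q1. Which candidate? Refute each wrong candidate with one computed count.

A: A1 gives 1 transaction, not 2
C: A1 gives 1 transaction, not 2
D: A2 gives 2 transactions, not 1
B: all counts match (2,1)

Answer: B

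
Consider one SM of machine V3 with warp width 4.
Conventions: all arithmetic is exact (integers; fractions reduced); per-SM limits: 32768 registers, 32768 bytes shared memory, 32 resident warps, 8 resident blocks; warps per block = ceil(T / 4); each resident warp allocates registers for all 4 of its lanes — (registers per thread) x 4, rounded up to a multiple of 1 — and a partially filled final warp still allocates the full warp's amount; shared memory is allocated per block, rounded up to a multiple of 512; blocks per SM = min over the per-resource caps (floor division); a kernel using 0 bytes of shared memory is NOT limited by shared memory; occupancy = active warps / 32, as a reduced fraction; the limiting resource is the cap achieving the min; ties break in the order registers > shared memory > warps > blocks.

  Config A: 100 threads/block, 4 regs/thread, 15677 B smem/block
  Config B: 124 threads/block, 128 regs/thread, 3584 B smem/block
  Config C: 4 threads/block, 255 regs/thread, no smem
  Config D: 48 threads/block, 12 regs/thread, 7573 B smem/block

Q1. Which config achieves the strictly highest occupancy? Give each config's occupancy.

occupancies: A 25/32, B 31/32, C 1/4, D 3/4

Answer: B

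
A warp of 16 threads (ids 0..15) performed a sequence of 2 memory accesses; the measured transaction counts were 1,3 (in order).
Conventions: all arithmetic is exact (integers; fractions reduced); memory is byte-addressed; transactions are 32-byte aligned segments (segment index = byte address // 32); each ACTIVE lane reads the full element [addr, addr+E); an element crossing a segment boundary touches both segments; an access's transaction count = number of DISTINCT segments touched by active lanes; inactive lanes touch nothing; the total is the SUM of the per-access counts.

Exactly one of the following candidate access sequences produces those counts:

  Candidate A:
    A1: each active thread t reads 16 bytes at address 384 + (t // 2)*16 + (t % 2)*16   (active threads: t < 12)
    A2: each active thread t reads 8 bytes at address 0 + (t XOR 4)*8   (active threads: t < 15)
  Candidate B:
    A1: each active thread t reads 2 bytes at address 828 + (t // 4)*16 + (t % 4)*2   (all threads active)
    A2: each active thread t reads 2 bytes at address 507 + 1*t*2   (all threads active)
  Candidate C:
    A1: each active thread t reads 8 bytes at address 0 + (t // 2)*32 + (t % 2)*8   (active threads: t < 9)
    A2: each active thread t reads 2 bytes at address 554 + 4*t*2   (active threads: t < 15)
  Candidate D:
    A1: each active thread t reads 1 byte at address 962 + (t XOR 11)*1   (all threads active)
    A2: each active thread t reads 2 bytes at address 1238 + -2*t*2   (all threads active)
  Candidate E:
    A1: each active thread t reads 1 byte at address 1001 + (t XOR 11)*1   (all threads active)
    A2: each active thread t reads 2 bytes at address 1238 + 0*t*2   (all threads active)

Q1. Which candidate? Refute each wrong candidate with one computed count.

A: A1 gives 4 transactions, not 1
B: A1 gives 3 transactions, not 1
C: A1 gives 5 transactions, not 1
E: A2 gives 1 transaction, not 3
D: all counts match (1,3)

Answer: D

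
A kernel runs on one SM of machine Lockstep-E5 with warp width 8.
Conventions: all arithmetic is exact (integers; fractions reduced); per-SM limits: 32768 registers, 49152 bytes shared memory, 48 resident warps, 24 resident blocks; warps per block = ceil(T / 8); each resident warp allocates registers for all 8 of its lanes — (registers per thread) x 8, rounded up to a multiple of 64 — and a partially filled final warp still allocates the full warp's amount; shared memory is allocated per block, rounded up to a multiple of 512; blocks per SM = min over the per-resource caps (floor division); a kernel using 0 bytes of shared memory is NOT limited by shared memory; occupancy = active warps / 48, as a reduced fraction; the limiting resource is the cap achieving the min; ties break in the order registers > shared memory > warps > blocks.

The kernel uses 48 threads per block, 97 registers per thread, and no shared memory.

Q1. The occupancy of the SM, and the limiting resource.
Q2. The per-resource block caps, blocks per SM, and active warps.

Answer: occupancy 3/4, limited by registers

registers: 6 blocks
shared memory: no limit (kernel uses none)
warps: 8 blocks
blocks: 24 blocks

Answer: 6 blocks, 36 active warps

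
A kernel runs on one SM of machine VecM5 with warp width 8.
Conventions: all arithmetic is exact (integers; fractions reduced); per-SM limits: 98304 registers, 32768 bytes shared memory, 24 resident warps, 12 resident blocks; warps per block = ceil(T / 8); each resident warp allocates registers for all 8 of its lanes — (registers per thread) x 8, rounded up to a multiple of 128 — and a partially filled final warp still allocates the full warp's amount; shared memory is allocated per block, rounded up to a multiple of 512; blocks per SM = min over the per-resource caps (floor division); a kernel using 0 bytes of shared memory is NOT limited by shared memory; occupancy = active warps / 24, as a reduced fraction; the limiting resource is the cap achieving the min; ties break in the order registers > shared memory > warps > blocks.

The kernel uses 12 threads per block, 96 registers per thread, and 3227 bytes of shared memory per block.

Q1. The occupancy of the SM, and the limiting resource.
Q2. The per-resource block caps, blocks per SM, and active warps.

Answer: occupancy 3/4, limited by shared memory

registers: 64 blocks
shared memory: 9 blocks
warps: 12 blocks
blocks: 12 blocks

Answer: 9 blocks, 18 active warps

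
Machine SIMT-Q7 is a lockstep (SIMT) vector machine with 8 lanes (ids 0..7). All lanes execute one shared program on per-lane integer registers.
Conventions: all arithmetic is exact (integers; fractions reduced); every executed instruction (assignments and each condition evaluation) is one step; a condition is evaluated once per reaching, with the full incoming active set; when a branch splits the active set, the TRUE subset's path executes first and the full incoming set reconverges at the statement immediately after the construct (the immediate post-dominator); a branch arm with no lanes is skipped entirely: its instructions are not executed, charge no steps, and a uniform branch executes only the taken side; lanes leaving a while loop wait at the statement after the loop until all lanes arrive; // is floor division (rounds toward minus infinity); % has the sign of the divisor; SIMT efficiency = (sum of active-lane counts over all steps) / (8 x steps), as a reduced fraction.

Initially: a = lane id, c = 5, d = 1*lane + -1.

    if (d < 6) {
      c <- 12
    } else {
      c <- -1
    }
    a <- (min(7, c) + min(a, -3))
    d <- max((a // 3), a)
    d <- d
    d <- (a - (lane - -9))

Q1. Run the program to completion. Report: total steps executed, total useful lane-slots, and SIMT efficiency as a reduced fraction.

Answer: 7 steps, 48 useful, 6/7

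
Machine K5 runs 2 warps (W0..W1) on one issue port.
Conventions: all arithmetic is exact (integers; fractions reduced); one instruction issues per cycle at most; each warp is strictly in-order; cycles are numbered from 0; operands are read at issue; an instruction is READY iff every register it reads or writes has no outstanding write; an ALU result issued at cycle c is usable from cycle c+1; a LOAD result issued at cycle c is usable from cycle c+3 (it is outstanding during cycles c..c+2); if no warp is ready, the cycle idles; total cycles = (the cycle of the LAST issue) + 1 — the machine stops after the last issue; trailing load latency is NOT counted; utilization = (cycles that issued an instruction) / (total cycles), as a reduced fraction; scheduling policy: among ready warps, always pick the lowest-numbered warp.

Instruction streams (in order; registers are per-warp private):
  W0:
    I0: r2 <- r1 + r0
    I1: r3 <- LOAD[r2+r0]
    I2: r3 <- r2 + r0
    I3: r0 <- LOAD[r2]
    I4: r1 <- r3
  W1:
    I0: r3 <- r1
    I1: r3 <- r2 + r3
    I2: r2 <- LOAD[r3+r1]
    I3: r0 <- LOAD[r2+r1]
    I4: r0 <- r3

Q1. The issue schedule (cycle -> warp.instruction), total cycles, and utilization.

cycle 0: W0.I0
cycle 1: W0.I1
cycle 2: W1.I0
cycle 3: W1.I1
cycle 4: W0.I2
cycle 5: W0.I3
cycle 6: W0.I4
cycle 7: W1.I2
cycle 8: idle
cycle 9: idle
cycle 10: W1.I3
cycle 11: idle
cycle 12: idle
cycle 13: W1.I4

Answer: 14 cycles, utilization 5/7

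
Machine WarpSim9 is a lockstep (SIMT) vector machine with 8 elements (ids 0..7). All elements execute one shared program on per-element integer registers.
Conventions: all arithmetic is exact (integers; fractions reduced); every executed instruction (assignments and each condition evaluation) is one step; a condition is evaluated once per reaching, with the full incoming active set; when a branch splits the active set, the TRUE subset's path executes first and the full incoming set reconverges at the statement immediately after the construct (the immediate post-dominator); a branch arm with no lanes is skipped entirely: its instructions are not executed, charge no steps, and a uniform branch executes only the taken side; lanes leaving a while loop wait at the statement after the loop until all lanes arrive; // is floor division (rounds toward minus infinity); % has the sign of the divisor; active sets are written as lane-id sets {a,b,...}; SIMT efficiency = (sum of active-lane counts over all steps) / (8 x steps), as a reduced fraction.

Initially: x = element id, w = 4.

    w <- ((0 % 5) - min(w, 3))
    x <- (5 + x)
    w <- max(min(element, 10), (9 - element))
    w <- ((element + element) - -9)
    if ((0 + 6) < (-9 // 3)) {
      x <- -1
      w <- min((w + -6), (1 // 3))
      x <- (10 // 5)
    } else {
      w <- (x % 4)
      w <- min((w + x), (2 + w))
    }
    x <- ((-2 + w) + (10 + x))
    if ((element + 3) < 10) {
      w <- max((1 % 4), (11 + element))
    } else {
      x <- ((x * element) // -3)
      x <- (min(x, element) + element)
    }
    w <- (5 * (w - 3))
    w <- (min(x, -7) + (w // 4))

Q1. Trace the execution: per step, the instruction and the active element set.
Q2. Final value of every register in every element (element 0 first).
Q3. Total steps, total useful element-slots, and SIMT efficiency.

step 0: w <- ((0 % 5) - min(w, 3))   {0,1,2,3,4,5,6,7}
step 1: x <- (5 + x)                 {0,1,2,3,4,5,6,7}
step 2: w <- max(min(element, 10), (9 - element)) {0,1,2,3,4,5,6,7}
step 3: w <- ((element + element) - -9) {0,1,2,3,4,5,6,7}
step 4: eval ((0 + 6) < (-9 // 3))   {0,1,2,3,4,5,6,7}
step 5: w <- (x % 4)                 {0,1,2,3,4,5,6,7}
step 6: w <- min((w + x), (2 + w))   {0,1,2,3,4,5,6,7}
step 7: x <- ((-2 + w) + (10 + x))   {0,1,2,3,4,5,6,7}
step 8: eval ((element + 3) < 10)    {0,1,2,3,4,5,6,7}
step 9: w <- max((1 % 4), (11 + element)) {0,1,2,3,4,5,6}
step 10: x <- ((x * element) // -3)   {7}
step 11: x <- (min(x, element) + element) {7}
step 12: w <- (5 * (w - 3))           {0,1,2,3,4,5,6,7}
step 13: w <- (min(x, -7) + (w // 4)) {0,1,2,3,4,5,6,7}

Answer: 14 steps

x: 16,18,20,18,20,22,24,-45
w: 3,4,5,6,8,9,10,-47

steps = 14; useful = 97; efficiency = 97/112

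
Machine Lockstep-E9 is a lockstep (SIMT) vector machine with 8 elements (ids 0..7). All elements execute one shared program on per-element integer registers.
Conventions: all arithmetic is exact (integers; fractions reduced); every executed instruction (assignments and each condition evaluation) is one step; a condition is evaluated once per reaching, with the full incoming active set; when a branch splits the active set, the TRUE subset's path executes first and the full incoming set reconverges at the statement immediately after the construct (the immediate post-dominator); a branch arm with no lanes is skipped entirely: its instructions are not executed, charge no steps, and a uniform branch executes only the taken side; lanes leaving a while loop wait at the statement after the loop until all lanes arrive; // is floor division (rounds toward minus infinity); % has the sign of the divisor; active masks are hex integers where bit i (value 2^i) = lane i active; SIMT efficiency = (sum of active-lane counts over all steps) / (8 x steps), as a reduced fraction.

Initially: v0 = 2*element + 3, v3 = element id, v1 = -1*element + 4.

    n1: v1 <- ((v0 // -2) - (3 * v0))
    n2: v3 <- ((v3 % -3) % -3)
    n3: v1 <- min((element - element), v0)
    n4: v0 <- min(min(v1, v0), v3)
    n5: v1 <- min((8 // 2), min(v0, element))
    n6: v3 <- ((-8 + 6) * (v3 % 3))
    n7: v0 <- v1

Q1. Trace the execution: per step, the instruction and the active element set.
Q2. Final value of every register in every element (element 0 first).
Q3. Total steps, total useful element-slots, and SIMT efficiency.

step 0: v1 <- ((v0 // -2) - (3 * v0)) 0xff
step 1: v3 <- ((v3 % -3) % -3)       0xff
step 2: v1 <- min((element - element), v0) 0xff
step 3: v0 <- min(min(v1, v0), v3)   0xff
step 4: v1 <- min((8 // 2), min(v0, element)) 0xff
step 5: v3 <- ((-8 + 6) * (v3 % 3))  0xff
step 6: v0 <- v1                     0xff

Answer: 7 steps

v0: 0,-2,-1,0,-2,-1,0,-2
v3: 0,-2,-4,0,-2,-4,0,-2
v1: 0,-2,-1,0,-2,-1,0,-2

steps = 7; useful = 56; efficiency = 56/56 = 1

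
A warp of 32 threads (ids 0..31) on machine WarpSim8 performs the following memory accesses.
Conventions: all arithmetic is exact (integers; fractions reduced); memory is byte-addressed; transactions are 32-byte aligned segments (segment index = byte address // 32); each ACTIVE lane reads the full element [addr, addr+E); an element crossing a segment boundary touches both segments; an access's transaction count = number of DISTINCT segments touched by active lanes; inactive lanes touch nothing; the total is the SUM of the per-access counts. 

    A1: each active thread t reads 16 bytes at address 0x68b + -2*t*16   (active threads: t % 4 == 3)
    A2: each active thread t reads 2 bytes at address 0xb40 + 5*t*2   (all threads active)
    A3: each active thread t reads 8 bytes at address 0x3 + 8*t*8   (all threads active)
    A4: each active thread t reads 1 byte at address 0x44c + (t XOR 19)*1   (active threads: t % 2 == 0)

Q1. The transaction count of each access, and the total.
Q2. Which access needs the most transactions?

A1: 8 transactions
A2: 10 transactions
A3: 32 transactions
A4: 2 transactions

Answer: 8,10,32,2; total 52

Answer: A3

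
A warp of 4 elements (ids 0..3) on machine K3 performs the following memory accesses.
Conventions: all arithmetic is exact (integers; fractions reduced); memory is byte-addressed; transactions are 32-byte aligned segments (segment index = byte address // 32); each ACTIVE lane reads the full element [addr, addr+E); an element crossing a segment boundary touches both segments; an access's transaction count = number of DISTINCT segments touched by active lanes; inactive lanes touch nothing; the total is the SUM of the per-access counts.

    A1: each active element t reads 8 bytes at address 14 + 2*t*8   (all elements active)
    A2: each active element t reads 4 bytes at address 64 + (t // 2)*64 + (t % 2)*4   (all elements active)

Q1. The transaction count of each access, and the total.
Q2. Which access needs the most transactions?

A1: 3 transactions
A2: 2 transactions

Answer: 3,2; total 5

Answer: A1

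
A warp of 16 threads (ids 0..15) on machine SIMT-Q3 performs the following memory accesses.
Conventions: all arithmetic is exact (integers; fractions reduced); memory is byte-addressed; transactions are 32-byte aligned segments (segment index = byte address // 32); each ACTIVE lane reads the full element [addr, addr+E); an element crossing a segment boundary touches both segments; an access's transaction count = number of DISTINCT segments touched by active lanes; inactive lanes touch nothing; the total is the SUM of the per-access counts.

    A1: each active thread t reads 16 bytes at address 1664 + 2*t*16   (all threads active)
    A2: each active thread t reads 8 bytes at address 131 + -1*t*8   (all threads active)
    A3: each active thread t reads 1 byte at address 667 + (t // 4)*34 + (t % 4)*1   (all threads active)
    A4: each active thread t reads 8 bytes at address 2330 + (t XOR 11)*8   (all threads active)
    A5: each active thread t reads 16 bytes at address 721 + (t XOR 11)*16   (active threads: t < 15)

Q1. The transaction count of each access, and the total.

A1: 16 transactions
A2: 5 transactions
A3: 5 transactions
A4: 5 transactions
A5: 9 transactions

Answer: 16,5,5,5,9; total 40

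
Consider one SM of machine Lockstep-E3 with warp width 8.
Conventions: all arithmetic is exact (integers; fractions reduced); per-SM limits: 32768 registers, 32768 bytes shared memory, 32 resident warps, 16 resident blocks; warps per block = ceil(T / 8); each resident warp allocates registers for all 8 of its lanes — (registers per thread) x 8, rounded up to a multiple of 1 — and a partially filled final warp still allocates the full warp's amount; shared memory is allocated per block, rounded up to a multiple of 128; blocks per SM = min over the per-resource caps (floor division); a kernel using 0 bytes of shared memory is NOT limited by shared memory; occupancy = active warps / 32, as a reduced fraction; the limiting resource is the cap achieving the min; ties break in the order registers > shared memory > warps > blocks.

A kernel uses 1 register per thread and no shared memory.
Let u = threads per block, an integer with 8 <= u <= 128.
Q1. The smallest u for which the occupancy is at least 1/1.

Answer: u = 9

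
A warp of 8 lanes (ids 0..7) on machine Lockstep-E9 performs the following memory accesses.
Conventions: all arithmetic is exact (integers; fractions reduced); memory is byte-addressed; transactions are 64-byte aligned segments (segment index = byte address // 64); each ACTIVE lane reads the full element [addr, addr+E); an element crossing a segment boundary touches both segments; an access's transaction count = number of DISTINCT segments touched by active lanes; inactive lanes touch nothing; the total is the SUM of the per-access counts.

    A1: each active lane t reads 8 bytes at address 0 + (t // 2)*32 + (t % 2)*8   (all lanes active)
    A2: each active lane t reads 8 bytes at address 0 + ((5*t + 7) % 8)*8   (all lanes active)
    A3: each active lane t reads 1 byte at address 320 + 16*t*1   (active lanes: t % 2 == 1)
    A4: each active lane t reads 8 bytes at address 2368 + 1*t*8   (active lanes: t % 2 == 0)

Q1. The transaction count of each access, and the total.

A1: 2 transactions
A2: 1 transaction
A3: 2 transactions
A4: 1 transaction

Answer: 2,1,2,1; total 6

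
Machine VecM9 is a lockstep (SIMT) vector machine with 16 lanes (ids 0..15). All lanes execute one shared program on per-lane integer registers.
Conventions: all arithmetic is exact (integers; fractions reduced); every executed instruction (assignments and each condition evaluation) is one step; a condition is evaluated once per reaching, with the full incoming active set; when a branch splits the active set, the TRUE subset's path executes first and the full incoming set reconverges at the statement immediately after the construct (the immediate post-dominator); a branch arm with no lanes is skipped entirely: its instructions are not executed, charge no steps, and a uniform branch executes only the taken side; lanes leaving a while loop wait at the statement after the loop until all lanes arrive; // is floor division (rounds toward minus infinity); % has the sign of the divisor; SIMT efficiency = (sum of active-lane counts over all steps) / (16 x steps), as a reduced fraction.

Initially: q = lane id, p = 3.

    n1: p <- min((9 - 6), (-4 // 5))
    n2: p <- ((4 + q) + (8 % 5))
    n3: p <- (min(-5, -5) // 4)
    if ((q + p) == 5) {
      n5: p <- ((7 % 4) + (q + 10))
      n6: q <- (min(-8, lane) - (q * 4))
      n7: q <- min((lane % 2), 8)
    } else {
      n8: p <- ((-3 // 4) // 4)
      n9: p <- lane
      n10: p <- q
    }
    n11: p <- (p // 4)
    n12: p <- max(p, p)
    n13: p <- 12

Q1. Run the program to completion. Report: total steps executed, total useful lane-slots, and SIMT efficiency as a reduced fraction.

Answer: 13 steps, 160 useful, 10/13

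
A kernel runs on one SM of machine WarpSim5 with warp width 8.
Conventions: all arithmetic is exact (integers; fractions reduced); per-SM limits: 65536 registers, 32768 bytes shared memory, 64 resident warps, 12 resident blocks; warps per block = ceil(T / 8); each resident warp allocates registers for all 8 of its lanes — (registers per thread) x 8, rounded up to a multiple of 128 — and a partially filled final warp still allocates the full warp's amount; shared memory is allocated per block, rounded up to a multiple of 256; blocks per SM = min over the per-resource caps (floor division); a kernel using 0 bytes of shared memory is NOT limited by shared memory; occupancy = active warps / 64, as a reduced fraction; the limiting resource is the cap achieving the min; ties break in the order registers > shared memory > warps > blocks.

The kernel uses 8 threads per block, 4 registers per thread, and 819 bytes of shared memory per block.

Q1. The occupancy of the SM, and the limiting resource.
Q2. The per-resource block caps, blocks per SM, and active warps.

Answer: occupancy 3/16, limited by blocks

registers: 512 blocks
shared memory: 32 blocks
warps: 64 blocks
blocks: 12 blocks

Answer: 12 blocks, 12 active warps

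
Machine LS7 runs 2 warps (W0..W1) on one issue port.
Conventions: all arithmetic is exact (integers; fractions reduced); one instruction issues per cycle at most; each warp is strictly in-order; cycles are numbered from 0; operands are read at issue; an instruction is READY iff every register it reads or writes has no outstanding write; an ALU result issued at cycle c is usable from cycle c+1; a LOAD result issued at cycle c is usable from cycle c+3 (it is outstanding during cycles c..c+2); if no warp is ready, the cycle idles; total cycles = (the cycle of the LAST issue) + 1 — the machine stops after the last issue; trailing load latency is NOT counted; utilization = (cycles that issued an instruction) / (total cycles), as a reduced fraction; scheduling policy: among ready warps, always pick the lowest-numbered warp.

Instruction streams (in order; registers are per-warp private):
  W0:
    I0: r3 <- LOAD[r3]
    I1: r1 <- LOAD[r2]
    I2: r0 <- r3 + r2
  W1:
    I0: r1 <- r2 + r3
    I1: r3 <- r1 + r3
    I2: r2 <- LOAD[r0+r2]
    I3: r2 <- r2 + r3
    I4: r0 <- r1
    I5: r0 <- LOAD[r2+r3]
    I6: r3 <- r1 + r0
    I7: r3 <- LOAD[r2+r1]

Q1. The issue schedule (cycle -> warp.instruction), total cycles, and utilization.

cycle 0: W0.I0
cycle 1: W0.I1
cycle 2: W1.I0
cycle 3: W0.I2
cycle 4: W1.I1
cycle 5: W1.I2
cycle 6: idle
cycle 7: idle
cycle 8: W1.I3
cycle 9: W1.I4
cycle 10: W1.I5
cycle 11: idle
cycle 12: idle
cycle 13: W1.I6
cycle 14: W1.I7

Answer: 15 cycles, utilization 11/15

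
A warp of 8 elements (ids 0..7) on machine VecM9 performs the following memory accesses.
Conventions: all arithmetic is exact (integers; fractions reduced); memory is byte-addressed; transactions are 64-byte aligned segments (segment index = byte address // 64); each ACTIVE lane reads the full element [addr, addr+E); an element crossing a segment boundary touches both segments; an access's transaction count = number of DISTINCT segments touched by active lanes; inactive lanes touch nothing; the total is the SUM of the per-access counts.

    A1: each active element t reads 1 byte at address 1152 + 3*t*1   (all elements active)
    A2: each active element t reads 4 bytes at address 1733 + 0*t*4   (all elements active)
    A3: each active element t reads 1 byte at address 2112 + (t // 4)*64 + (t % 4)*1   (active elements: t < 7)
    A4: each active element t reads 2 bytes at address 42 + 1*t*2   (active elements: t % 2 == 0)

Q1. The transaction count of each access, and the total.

A1: 1 transaction
A2: 1 transaction
A3: 2 transactions
A4: 1 transaction

Answer: 1,1,2,1; total 5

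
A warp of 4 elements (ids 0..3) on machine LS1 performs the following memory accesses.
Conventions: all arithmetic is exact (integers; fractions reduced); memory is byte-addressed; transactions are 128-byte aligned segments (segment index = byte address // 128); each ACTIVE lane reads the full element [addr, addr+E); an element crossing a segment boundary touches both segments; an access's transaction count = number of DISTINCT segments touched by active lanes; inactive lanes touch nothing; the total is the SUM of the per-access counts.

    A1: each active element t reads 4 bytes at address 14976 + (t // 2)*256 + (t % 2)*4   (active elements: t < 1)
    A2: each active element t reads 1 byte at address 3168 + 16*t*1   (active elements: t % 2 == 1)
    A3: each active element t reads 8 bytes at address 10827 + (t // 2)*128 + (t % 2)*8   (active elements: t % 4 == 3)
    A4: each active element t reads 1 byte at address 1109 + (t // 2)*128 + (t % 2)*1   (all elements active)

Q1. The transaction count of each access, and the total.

A1: 1 transaction
A2: 2 transactions
A3: 1 transaction
A4: 2 transactions

Answer: 1,2,1,2; total 6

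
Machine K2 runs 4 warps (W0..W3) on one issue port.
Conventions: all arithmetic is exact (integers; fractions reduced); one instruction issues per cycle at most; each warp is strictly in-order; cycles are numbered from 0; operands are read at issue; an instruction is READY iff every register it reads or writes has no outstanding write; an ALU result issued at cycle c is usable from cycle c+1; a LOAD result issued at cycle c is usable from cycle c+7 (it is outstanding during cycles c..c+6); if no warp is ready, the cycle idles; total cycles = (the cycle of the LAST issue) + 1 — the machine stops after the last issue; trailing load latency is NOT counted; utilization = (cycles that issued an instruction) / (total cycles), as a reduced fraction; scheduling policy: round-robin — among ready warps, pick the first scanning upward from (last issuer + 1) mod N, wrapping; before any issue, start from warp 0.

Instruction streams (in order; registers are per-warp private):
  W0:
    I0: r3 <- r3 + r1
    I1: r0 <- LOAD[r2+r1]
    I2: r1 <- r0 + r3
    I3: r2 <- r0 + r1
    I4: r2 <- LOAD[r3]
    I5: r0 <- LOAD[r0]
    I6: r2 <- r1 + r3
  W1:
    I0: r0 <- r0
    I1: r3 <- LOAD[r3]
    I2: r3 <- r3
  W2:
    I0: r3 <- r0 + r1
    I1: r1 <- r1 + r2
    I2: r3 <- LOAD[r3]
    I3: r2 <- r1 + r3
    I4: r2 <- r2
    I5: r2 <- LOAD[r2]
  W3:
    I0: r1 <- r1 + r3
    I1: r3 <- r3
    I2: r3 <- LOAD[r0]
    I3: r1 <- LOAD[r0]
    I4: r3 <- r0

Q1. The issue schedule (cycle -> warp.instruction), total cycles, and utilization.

cycle 0: W0.I0
cycle 1: W1.I0
cycle 2: W2.I0
cycle 3: W3.I0
cycle 4: W0.I1
cycle 5: W1.I1
cycle 6: W2.I1
cycle 7: W3.I1
cycle 8: W2.I2
cycle 9: W3.I2
cycle 10: W3.I3
cycle 11: W0.I2
cycle 12: W1.I2
cycle 13: W0.I3
cycle 14: W0.I4
cycle 15: W2.I3
cycle 16: W3.I4
cycle 17: W0.I5
cycle 18: W2.I4
cycle 19: W2.I5
cycle 20: idle
cycle 21: W0.I6

Answer: 22 cycles, utilization 21/22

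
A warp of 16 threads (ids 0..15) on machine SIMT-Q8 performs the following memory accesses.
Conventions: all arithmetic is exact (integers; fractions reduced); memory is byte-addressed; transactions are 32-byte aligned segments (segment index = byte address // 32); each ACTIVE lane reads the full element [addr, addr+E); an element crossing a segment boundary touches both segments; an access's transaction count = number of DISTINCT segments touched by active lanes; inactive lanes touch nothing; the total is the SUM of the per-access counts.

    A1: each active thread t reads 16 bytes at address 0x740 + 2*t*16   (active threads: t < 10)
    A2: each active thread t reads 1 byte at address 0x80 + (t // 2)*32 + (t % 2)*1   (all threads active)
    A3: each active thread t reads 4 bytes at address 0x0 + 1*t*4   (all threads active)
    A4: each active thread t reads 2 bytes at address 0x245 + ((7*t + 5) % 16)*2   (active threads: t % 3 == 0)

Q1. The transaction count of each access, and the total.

A1: 10 transactions
A2: 8 transactions
A3: 2 transactions
A4: 2 transactions

Answer: 10,8,2,2; total 22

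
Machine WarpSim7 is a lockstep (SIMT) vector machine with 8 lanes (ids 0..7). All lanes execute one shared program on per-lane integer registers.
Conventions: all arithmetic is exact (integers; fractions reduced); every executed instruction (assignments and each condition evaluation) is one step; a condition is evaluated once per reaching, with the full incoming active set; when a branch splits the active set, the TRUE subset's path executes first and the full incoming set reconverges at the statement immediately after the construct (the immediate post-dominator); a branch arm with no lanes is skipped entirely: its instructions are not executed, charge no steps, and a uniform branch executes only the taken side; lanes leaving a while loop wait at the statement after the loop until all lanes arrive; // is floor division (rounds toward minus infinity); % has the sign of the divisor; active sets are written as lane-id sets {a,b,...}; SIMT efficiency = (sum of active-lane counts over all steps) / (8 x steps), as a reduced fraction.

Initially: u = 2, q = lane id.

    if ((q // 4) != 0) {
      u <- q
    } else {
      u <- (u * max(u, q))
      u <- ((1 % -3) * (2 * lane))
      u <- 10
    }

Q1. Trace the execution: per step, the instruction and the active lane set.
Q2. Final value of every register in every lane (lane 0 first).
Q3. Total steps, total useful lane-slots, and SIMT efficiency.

step 0: eval ((q // 4) != 0)         {0,1,2,3,4,5,6,7}
step 1: u <- q                       {4,5,6,7}
step 2: u <- (u * max(u, q))         {0,1,2,3}
step 3: u <- ((1 % -3) * (2 * lane)) {0,1,2,3}
step 4: u <- 10                      {0,1,2,3}

Answer: 5 steps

u: 10,10,10,10,4,5,6,7
q: 0,1,2,3,4,5,6,7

steps = 5; useful = 24; efficiency = 24/40 = 3/5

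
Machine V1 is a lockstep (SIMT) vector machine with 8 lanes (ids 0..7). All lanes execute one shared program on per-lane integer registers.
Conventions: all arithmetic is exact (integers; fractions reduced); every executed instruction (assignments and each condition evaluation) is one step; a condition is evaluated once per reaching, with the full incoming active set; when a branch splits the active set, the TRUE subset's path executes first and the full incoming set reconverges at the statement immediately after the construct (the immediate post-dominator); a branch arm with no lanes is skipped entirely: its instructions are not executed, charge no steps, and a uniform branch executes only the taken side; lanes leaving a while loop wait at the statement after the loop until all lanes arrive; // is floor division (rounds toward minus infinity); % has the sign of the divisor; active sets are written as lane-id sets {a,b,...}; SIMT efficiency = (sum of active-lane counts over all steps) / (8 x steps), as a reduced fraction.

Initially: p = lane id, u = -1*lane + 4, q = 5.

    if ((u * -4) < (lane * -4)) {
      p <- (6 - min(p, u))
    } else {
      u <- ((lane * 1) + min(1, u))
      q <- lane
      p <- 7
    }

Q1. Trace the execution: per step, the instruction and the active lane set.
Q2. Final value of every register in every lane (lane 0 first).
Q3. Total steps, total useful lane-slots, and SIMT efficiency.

step 0: eval ((u * -4) < (lane * -4)) {0,1,2,3,4,5,6,7}
step 1: p <- (6 - min(p, u))         {0,1}
step 2: u <- ((lane * 1) + min(1, u)) {2,3,4,5,6,7}
step 3: q <- lane                    {2,3,4,5,6,7}
step 4: p <- 7                       {2,3,4,5,6,7}

Answer: 5 steps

p: 6,5,7,7,7,7,7,7
u: 4,3,3,4,4,4,4,4
q: 5,5,2,3,4,5,6,7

steps = 5; useful = 28; efficiency = 28/40 = 7/10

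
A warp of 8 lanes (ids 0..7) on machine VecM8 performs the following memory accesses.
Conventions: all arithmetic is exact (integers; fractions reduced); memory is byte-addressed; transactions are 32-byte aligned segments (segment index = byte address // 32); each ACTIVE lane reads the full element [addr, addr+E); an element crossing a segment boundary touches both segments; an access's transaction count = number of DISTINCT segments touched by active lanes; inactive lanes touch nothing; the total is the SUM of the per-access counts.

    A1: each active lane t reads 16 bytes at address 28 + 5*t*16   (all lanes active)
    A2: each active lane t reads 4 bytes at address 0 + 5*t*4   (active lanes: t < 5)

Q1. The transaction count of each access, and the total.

A1: 12 transactions
A2: 3 transactions

Answer: 12,3; total 15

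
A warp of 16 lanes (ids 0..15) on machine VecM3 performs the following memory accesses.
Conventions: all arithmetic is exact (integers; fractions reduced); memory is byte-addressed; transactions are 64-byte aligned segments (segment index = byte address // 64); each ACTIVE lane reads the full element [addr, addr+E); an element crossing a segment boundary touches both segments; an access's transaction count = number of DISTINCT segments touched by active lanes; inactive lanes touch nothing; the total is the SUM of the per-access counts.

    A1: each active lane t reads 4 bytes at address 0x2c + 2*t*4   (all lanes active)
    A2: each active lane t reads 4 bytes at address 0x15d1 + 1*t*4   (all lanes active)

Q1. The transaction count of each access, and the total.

A1: 3 transactions
A2: 2 transactions

Answer: 3,2; total 5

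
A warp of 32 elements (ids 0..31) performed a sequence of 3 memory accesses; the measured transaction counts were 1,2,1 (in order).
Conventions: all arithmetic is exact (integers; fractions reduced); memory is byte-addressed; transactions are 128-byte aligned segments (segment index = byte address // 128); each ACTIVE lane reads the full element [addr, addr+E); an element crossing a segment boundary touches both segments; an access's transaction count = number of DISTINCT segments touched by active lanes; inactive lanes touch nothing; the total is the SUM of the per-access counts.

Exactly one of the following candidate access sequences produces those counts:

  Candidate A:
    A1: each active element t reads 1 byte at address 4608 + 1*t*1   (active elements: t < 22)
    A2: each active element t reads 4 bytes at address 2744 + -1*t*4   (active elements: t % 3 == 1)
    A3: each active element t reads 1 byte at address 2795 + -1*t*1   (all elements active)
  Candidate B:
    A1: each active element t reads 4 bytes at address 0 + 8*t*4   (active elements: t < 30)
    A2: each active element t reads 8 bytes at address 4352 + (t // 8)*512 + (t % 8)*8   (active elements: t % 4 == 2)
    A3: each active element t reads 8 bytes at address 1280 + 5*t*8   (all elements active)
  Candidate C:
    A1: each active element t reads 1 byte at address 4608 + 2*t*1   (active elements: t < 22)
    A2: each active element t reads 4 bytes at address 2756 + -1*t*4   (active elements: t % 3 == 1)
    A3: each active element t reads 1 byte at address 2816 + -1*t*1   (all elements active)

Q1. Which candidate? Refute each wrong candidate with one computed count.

B: A1 gives 8 transactions, not 1
C: A3 gives 2 transactions, not 1
A: all counts match (1,2,1)

Answer: A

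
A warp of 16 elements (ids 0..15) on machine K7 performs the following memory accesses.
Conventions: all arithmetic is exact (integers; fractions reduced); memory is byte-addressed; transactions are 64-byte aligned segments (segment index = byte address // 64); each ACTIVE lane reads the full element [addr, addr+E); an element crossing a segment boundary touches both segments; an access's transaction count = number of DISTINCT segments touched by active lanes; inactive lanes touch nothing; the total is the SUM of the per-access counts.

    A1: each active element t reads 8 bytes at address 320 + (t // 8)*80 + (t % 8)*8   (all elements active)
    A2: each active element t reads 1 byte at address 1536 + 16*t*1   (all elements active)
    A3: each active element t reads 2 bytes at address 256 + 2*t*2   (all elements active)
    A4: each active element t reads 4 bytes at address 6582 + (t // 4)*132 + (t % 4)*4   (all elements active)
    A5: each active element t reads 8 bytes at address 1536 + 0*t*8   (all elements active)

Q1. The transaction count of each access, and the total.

A1: 3 transactions
A2: 4 transactions
A3: 1 transaction
A4: 7 transactions
A5: 1 transaction

Answer: 3,4,1,7,1; total 16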